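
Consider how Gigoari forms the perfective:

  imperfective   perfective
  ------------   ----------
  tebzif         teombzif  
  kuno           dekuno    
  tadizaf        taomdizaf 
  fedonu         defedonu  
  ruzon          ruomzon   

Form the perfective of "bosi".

debosi

kuno and ruzon both have last vowel 'o' yet inflect differently (dekuno, ruomzon), so the last vowel is not what conditions the rule; whether the stem ends in a vowel or a consonant is.
"bosi" ends in a vowel. The stems ending in a vowel (fedonu → defedonu, kuno → dekuno) add the prefix de-.
So bosi → debosi.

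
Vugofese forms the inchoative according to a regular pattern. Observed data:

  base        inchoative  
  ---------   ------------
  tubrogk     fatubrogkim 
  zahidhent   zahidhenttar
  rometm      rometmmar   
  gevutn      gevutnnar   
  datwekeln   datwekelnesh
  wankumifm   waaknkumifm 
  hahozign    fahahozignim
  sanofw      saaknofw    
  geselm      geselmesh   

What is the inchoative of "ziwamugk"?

faziwamugkim

datwekeln and hahozign both end in -n yet inflect differently (datwekelnesh, fahahozignim), so the final letter is not what conditions the rule; the second-to-last letter is.
"ziwamugk" has second-to-last letter 'g'. The stems whose second-to-last letter is 'g' (hahozign → fahahozignim, tubrogk → fatubrogkim) add fa- … -im around the stem.
The other patterns: stems whose second-to-last letter is 'l' add -esh; stems whose second-to-last letter is 'f' insert -ak- after the first vowel; stems whose second-to-last letter is 'n' or 't' double the final consonant and add -ar.
So ziwamugk → faziwamugkim.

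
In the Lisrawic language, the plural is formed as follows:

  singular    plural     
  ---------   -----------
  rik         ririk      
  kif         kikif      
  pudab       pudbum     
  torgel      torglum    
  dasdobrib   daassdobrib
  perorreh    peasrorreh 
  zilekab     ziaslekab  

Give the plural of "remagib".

"remagib" has 3 vowels. The stems with 3 vowels (dasdobrib → daassdobrib, perorreh → peasrorreh, zilekab → ziaslekab) insert -as- after the first vowel.
So remagib → reasmagib.

reasmagib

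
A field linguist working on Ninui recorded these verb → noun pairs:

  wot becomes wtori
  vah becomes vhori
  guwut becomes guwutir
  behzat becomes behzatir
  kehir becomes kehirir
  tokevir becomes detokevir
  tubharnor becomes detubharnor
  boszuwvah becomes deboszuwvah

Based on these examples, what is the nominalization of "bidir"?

wot and guwut both end in -t yet inflect differently (wtori, guwutir), so the final letter is not what conditions the rule; the number of vowels is.
"bidir" has 2 vowels. The stems with 2 vowels (guwut → guwutir, behzat → behzatir, kehir → kehirir) add -ir.
The other patterns: stems with 1 vowel delete the last vowel and add -ori; stems with 3 vowels add the prefix de-.
So bidir → bidirir.

bidirir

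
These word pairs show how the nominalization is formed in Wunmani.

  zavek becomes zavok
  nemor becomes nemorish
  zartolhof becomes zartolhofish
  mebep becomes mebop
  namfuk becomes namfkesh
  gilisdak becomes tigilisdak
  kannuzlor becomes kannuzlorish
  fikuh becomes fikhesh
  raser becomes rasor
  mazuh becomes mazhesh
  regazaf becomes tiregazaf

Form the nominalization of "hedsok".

hedsokish

"hedsok" has last vowel 'o'. The stems whose last vowel is 'o' (kannuzlor → kannuzlorish, zartolhof → zartolhofish, nemor → nemorish) add -ish.
The other patterns: stems whose last vowel is 'u' delete the last vowel and add -esh; stems whose last vowel is 'a' add the prefix ti-; stems whose last vowel is 'e' change the last vowel to 'o'.
So hedsok → hedsokish.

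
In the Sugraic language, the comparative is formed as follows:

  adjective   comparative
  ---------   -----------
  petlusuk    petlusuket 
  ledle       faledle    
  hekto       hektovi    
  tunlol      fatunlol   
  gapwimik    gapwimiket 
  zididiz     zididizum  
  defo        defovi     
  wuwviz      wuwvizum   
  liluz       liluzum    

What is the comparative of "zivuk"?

zivuket

liluz and petlusuk both have last vowel 'u' yet inflect differently (liluzum, petlusuket), so the last vowel is not what conditions the rule; the final letter is.
"zivuk" ends in -k. The stems ending in -k (petlusuk → petlusuket, gapwimik → gapwimiket) add -et.
So zivuk → zivuket.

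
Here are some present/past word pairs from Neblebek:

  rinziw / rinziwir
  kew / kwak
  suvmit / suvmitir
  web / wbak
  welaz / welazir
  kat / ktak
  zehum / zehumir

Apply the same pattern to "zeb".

zbak

"zeb" has 1 vowel. The stems with 1 vowel (kew → kwak, web → wbak, kat → ktak) delete the last vowel and add -ak.
So zeb → zbak.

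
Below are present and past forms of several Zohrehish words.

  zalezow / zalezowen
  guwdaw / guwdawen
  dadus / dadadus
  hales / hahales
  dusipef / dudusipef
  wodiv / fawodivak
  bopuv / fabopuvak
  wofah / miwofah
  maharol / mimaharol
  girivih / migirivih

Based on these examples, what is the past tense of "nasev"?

fanasevak

dadus and bopuv both have last vowel 'u' yet inflect differently (dadadus, fabopuvak), so the last vowel is not what conditions the rule; the final letter is.
"nasev" ends in -v. The stems ending in -v (wodiv → fawodivak, bopuv → fabopuvak) add fa- … -ak around the stem.
The other patterns: stems ending in -w add -en; stems ending in -f or -s repeat the first consonant+vowel as a prefix; stems ending in -h or -l add the prefix mi-.
So nasev → fanasevak.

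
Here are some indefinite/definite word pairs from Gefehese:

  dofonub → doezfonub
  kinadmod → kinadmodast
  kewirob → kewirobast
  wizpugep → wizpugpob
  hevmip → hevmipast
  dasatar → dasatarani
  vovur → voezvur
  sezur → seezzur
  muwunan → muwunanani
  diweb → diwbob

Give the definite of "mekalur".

diweb and dofonub both end in -b yet inflect differently (diwbob, doezfonub), so the final letter is not what conditions the rule; the last vowel is.
"mekalur" has last vowel 'u'. The stems whose last vowel is 'u' (dofonub → doezfonub, sezur → seezzur, vovur → voezvur) insert -ez- after the first vowel.
So mekalur → meezkalur.

meezkalur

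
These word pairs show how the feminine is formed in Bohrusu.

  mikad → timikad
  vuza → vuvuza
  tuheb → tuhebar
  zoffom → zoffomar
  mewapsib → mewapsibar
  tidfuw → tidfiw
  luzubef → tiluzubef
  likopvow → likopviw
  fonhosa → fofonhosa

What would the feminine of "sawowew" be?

zoffom and likopvow both have last vowel 'o' yet inflect differently (zoffomar, likopviw), so the last vowel is not what conditions the rule; the final letter is.
"sawowew" ends in -w. The stems ending in -w (tidfuw → tidfiw, likopvow → likopviw) change the last vowel to 'i'.
So sawowew → sawowiw.

sawowiw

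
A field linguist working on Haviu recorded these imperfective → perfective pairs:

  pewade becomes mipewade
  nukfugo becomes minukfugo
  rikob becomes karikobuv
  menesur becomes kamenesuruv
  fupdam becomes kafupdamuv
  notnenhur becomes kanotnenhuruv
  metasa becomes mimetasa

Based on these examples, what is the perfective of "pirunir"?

"pirunir" ends in a consonant. The stems ending in a consonant (notnenhur → kanotnenhuruv, rikob → karikobuv, fupdam → kafupdamuv) add ka- … -uv around the stem.
So pirunir → kapiruniruv.

kapiruniruv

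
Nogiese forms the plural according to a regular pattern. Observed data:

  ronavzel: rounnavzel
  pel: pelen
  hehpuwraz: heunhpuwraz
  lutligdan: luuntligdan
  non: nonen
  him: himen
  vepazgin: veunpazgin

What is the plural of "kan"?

kanen

non and lutligdan both end in -n yet inflect differently (nonen, luuntligdan), so the final letter is not what conditions the rule; the number of vowels is.
"kan" has 1 vowel. The stems with 1 vowel (pel → pelen, non → nonen, him → himen) add -en.
So kan → kanen.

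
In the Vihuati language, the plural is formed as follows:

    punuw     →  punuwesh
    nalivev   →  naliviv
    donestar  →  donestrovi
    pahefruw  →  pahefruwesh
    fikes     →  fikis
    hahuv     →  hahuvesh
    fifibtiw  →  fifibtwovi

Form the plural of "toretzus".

toretzusesh

nalivev and hahuv both end in -v yet inflect differently (naliviv, hahuvesh), so the final letter is not what conditions the rule; the last vowel is.
"toretzus" has last vowel 'u'. The stems whose last vowel is 'u' (hahuv → hahuvesh, punuw → punuwesh, pahefruw → pahefruwesh) add -esh.
So toretzus → toretzusesh.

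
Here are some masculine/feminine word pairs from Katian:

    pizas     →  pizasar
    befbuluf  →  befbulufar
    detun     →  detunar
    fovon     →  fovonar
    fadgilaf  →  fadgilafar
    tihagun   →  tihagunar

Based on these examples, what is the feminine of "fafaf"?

Every pair shown (pizas → pizasar, befbuluf → befbulufar, detun → detunar, …) follows the same rule: add -ar.
So fafaf → fafafar.

fafafar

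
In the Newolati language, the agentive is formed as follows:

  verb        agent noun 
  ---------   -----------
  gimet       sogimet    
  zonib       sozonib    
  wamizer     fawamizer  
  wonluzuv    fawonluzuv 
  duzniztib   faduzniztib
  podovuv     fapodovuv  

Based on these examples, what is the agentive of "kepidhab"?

fakepidhab

zonib and duzniztib both end in -b yet inflect differently (sozonib, faduzniztib), so the final letter is not what conditions the rule; the number of vowels is.
"kepidhab" has 3 vowels. The stems with 3 vowels (wamizer → fawamizer, wonluzuv → fawonluzuv, duzniztib → faduzniztib) add the prefix fa-.
The other pattern: stems with 2 vowels add the prefix so-.
So kepidhab → fakepidhab.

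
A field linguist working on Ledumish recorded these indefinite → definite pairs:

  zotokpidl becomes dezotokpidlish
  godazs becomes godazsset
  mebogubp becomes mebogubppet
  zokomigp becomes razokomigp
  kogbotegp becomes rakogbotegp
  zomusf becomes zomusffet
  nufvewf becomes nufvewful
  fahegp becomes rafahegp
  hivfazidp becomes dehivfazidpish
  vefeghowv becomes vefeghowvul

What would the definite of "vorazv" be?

vorazvvet

hivfazidp and kogbotegp both end in -p yet inflect differently (dehivfazidpish, rakogbotegp), so the final letter is not what conditions the rule; the second-to-last letter is.
"vorazv" has second-to-last letter 'z'. The one such stem in the data (godazs → godazsset) doubles the final consonant and adds -et (as do zomusf, mebogubp), so the same rule applies.
So vorazv → vorazvvet.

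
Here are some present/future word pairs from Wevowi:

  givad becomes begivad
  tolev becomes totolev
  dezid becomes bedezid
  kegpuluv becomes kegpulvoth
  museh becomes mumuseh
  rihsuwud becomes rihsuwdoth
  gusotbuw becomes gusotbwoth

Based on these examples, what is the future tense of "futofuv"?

"futofuv" has last vowel 'u'. The stems whose last vowel is 'u' (rihsuwud → rihsuwdoth, gusotbuw → gusotbwoth, kegpuluv → kegpulvoth) delete the last vowel and add -oth.
So futofuv → futofvoth.

futofvoth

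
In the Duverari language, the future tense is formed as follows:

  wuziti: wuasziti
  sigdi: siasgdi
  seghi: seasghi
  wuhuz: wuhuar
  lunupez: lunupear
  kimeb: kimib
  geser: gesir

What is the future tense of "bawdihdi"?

lunupez and kimeb both have last vowel 'e' yet inflect differently (lunupear, kimib), so the last vowel is not what conditions the rule; the final letter is.
"bawdihdi" ends in -i. The stems ending in -i (wuziti → wuasziti, sigdi → siasgdi, seghi → seasghi) insert -as- after the first vowel.
The other patterns: stems ending in -z drop the final letter and add -ar; stems ending in -b or -r change the last vowel to 'i'.
So bawdihdi → baaswdihdi.

baaswdihdi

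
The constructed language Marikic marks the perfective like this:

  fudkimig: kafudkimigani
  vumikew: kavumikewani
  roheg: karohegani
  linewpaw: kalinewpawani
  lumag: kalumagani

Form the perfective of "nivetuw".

Every pair shown (fudkimig → kafudkimigani, vumikew → kavumikewani, roheg → karohegani, …) follows the same rule: add ka- … -ani around the stem.
So nivetuw → kanivetuwani.

kanivetuwani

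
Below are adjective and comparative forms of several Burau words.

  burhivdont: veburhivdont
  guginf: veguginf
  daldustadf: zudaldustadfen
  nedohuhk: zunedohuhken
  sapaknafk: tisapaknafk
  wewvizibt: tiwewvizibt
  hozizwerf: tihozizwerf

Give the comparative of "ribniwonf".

guginf and daldustadf both end in -f yet inflect differently (veguginf, zudaldustadfen), so the final letter is not what conditions the rule; the second-to-last letter is.
"ribniwonf" has second-to-last letter 'n'. The stems whose second-to-last letter is 'n' (burhivdont → veburhivdont, guginf → veguginf) add the prefix ve-.
The other patterns: stems whose second-to-last letter is 'd' or 'h' add zu- … -en around the stem; stems whose second-to-last letter is 'b', 'f' or 'r' add the prefix ti-.
So ribniwonf → veribniwonf.

veribniwonf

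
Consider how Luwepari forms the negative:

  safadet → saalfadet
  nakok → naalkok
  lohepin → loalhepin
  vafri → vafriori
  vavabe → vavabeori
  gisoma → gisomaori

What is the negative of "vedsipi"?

vedsipiori

lohepin and vafri both have last vowel 'i' yet inflect differently (loalhepin, vafriori), so the last vowel is not what conditions the rule; whether the stem ends in a vowel or a consonant is.
"vedsipi" ends in a vowel. The stems ending in a vowel (vafri → vafriori, vavabe → vavabeori, gisoma → gisomaori) add -ori.
The other pattern: stems ending in a consonant insert -al- after the first vowel.
So vedsipi → vedsipiori.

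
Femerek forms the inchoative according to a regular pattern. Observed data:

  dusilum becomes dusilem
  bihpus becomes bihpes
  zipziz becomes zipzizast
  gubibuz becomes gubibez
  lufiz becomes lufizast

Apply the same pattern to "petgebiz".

gubibuz and lufiz both end in -z yet inflect differently (gubibez, lufizast), so the final letter is not what conditions the rule; the last vowel is.
"petgebiz" has last vowel 'i'. The stems whose last vowel is 'i' (lufiz → lufizast, zipziz → zipzizast) add -ast.
The other pattern: stems whose last vowel is 'u' change the last vowel to 'e'.
So petgebiz → petgebizast.

petgebizast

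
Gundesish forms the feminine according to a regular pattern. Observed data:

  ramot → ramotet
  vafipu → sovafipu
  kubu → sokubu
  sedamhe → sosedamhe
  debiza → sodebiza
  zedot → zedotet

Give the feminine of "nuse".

sonuse

zedot and kubu both have 2 vowels yet inflect differently (zedotet, sokubu), so the number of vowels is not what conditions the rule; whether the stem ends in a vowel or a consonant is.
"nuse" ends in a vowel. The stems ending in a vowel (kubu → sokubu, sedamhe → sosedamhe, debiza → sodebiza) add the prefix so-.
So nuse → sonuse.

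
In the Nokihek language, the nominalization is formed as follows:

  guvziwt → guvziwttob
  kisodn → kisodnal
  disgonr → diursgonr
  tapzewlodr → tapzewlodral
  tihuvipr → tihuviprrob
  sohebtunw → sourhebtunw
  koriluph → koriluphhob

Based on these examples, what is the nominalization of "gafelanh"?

gaurfelanh

tihuvipr and tapzewlodr both end in -r yet inflect differently (tihuviprrob, tapzewlodral), so the final letter is not what conditions the rule; the second-to-last letter is.
"gafelanh" has second-to-last letter 'n'. The stems whose second-to-last letter is 'n' (disgonr → diursgonr, sohebtunw → sourhebtunw) insert -ur- after the first vowel.
The other patterns: stems whose second-to-last letter is 'p' or 'w' double the final consonant and add -ob; stems whose second-to-last letter is 'd' add -al.
So gafelanh → gaurfelanh.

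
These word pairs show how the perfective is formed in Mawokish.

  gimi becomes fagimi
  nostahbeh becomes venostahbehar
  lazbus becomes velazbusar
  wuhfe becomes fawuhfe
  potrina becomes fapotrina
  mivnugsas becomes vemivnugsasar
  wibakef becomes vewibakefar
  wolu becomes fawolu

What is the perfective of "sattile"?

fasattile

nostahbeh and wuhfe both have last vowel 'e' yet inflect differently (venostahbehar, fawuhfe), so the last vowel is not what conditions the rule; whether the stem ends in a vowel or a consonant is.
"sattile" ends in a vowel. The stems ending in a vowel (wuhfe → fawuhfe, potrina → fapotrina, wolu → fawolu) add the prefix fa-.
So sattile → fasattile.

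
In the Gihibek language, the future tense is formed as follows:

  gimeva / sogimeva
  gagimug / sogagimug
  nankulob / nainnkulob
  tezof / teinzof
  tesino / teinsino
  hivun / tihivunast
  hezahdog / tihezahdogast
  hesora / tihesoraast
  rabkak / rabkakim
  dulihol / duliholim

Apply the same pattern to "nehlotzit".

neinhlotzit

gagimug and hezahdog both end in -g yet inflect differently (sogagimug, tihezahdogast), so the final letter is not what conditions the rule; the first letter is.
"nehlotzit" begins with n-. The one such stem in the data (nankulob → nainnkulob) inserts -in- after the first vowel (as do tezof, tesino), so the same rule applies.
So nehlotzit → neinhlotzit.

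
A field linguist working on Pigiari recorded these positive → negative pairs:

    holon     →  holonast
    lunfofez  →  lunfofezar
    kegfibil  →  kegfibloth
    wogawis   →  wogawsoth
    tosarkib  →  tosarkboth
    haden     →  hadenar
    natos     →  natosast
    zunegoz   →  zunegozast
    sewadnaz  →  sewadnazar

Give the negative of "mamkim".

mamkmoth

"mamkim" has last vowel 'i'. The stems whose last vowel is 'i' (kegfibil → kegfibloth, tosarkib → tosarkboth, wogawis → wogawsoth) delete the last vowel and add -oth.
The other patterns: stems whose last vowel is 'o' add -ast; stems whose last vowel is 'a' or 'e' add -ar.
So mamkim → mamkmoth.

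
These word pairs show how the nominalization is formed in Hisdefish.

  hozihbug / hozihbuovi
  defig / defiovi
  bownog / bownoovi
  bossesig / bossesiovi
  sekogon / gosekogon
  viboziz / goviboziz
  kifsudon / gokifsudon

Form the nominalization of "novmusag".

novmusaovi

bownog and sekogon both have last vowel 'o' yet inflect differently (bownoovi, gosekogon), so the last vowel is not what conditions the rule; the final letter is.
"novmusag" ends in -g. The stems ending in -g (hozihbug → hozihbuovi, defig → defiovi, bownog → bownoovi) drop the final letter and add -ovi.
The other pattern: stems ending in -n or -z add the prefix go-.
So novmusag → novmusaovi.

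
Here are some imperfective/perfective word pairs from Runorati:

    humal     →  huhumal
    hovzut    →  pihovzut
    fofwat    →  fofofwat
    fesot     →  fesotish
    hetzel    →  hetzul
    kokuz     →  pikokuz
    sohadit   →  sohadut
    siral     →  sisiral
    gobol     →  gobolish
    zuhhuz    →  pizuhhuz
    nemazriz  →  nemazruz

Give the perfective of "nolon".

gobol and siral both end in -l yet inflect differently (gobolish, sisiral), so the final letter is not what conditions the rule; the last vowel is.
"nolon" has last vowel 'o'. The stems whose last vowel is 'o' (gobol → gobolish, fesot → fesotish) add -ish.
So nolon → nolonish.

nolonish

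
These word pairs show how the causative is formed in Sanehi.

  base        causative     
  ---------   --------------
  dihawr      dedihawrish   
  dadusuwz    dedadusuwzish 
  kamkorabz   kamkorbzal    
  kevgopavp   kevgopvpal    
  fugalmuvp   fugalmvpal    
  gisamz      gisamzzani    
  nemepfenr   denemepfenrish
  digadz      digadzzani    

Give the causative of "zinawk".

dezinawkish

"zinawk" has second-to-last letter 'w'. The stems whose second-to-last letter is 'w' (dihawr → dedihawrish, dadusuwz → dedadusuwzish) add de- … -ish around the stem.
The other patterns: stems whose second-to-last letter is 'b' or 'v' delete the last vowel and add -al; stems whose second-to-last letter is 'd' or 'm' double the final consonant and add -ani.
So zinawk → dezinawkish.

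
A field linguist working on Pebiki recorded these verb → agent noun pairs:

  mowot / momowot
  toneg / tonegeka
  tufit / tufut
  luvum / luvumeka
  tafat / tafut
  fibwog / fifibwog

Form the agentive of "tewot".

fibwog and toneg both end in -g yet inflect differently (fifibwog, tonegeka), so the final letter is not what conditions the rule; the last vowel is.
"tewot" has last vowel 'o'. The stems whose last vowel is 'o' (mowot → momowot, fibwog → fifibwog) repeat the first consonant+vowel as a prefix.
The other patterns: stems whose last vowel is 'e' or 'u' add -eka; stems whose last vowel is 'a' or 'i' change the last vowel to 'u'.
So tewot → tetewot.

tetewot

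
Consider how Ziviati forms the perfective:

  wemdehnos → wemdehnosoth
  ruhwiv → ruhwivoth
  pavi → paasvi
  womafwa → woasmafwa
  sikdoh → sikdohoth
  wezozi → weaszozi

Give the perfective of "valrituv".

ruhwiv and wezozi both have last vowel 'i' yet inflect differently (ruhwivoth, weaszozi), so the last vowel is not what conditions the rule; whether the stem ends in a vowel or a consonant is.
"valrituv" ends in a consonant. The stems ending in a consonant (wemdehnos → wemdehnosoth, sikdoh → sikdohoth, ruhwiv → ruhwivoth) add -oth.
The other pattern: stems ending in a vowel insert -as- after the first vowel.
So valrituv → valrituvoth.

valrituvoth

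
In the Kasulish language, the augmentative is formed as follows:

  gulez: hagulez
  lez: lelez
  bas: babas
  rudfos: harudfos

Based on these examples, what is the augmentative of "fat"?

fafat

"fat" has 1 vowel. The stems with 1 vowel (lez → lelez, bas → babas) repeat the first consonant+vowel as a prefix.
The other pattern: stems with 2 vowels add the prefix ha-.
So fat → fafat.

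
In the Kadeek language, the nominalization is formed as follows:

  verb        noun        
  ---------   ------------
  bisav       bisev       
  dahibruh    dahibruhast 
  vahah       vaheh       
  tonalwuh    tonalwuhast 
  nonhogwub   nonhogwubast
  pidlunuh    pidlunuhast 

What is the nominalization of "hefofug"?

hefofugast

dahibruh and vahah both end in -h yet inflect differently (dahibruhast, vaheh), so the final letter is not what conditions the rule; the last vowel is.
"hefofug" has last vowel 'u'. The stems whose last vowel is 'u' (dahibruh → dahibruhast, tonalwuh → tonalwuhast, pidlunuh → pidlunuhast) add -ast.
The other pattern: stems whose last vowel is 'a' change the last vowel to 'e'.
So hefofug → hefofugast.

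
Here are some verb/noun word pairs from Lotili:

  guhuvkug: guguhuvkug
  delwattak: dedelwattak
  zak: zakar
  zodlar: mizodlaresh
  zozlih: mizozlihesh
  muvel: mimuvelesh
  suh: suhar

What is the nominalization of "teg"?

suh and zozlih both end in -h yet inflect differently (suhar, mizozlihesh), so the final letter is not what conditions the rule; the number of vowels is.
"teg" has 1 vowel. The stems with 1 vowel (suh → suhar, zak → zakar) add -ar.
So teg → tegar.

tegar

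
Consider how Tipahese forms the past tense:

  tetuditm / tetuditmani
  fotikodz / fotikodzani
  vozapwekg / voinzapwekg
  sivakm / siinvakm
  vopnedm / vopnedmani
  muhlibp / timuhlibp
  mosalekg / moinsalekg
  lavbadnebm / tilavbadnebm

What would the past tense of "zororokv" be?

tetuditm and sivakm both end in -m yet inflect differently (tetuditmani, siinvakm), so the final letter is not what conditions the rule; the second-to-last letter is.
"zororokv" has second-to-last letter 'k'. The stems whose second-to-last letter is 'k' (sivakm → siinvakm, vozapwekg → voinzapwekg, mosalekg → moinsalekg) insert -in- after the first vowel.
So zororokv → zoinrorokv.

zoinrorokv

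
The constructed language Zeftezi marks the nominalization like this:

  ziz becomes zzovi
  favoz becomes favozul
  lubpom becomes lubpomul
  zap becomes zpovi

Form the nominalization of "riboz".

ribozul

ziz and favoz both end in -z yet inflect differently (zzovi, favozul), so the final letter is not what conditions the rule; the number of vowels is.
"riboz" has 2 vowels. The stems with 2 vowels (lubpom → lubpomul, favoz → favozul) add -ul.
The other pattern: stems with 1 vowel delete the last vowel and add -ovi.
So riboz → ribozul.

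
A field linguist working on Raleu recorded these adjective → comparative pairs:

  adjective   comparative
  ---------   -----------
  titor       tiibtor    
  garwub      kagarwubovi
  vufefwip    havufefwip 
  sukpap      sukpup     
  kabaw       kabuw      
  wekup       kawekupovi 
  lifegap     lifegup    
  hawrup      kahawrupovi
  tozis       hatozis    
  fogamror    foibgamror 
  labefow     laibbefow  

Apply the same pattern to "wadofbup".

"wadofbup" has last vowel 'u'. The stems whose last vowel is 'u' (wekup → kawekupovi, garwub → kagarwubovi, hawrup → kahawrupovi) add ka- … -ovi around the stem.
So wadofbup → kawadofbupovi.

kawadofbupovi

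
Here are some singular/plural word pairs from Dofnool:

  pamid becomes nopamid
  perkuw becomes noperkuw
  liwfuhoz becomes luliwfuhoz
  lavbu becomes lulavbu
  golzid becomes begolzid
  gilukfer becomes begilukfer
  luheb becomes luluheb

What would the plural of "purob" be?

nopurob

"purob" begins with p-. The stems beginning with p- (perkuw → noperkuw, pamid → nopamid) add the prefix no-.
So purob → nopurob.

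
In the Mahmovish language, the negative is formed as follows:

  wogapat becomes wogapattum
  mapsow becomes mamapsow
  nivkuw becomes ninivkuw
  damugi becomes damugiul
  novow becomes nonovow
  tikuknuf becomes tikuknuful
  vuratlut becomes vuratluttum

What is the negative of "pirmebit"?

nivkuw and vuratlut both have last vowel 'u' yet inflect differently (ninivkuw, vuratluttum), so the last vowel is not what conditions the rule; the final letter is.
"pirmebit" ends in -t. The stems ending in -t (wogapat → wogapattum, vuratlut → vuratluttum) double the final consonant and add -um.
The other patterns: stems ending in -w repeat the first consonant+vowel as a prefix; stems ending in -f or -i add -ul.
So pirmebit → pirmebittum.

pirmebittum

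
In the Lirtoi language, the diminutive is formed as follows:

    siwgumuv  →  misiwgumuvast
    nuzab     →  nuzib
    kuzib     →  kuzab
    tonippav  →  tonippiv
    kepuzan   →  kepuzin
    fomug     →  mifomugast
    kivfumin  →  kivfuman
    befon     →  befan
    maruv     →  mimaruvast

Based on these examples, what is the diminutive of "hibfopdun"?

tonippav and siwgumuv both end in -v yet inflect differently (tonippiv, misiwgumuvast), so the final letter is not what conditions the rule; the last vowel is.
"hibfopdun" has last vowel 'u'. The stems whose last vowel is 'u' (siwgumuv → misiwgumuvast, fomug → mifomugast, maruv → mimaruvast) add mi- … -ast around the stem.
The other patterns: stems whose last vowel is 'a' change the last vowel to 'i'; stems whose last vowel is 'i' or 'o' change the last vowel to 'a'.
So hibfopdun → mihibfopdunast.

mihibfopdunast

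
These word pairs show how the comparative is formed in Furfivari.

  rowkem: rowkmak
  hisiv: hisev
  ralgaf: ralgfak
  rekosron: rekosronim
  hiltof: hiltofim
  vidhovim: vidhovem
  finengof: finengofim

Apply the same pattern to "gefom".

hiltof and ralgaf both end in -f yet inflect differently (hiltofim, ralgfak), so the final letter is not what conditions the rule; the last vowel is.
"gefom" has last vowel 'o'. The stems whose last vowel is 'o' (rekosron → rekosronim, hiltof → hiltofim, finengof → finengofim) add -im.
So gefom → gefomim.

gefomim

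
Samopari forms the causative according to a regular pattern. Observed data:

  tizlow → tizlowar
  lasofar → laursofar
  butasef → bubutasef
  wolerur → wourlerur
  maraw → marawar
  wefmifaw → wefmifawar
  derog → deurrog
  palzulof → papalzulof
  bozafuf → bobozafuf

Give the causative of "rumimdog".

palzulof and tizlow both have last vowel 'o' yet inflect differently (papalzulof, tizlowar), so the last vowel is not what conditions the rule; the final letter is.
"rumimdog" ends in -g. The one such stem in the data (derog → deurrog) inserts -ur- after the first vowel (as do wolerur, lasofar), so the same rule applies.
The other patterns: stems ending in -f repeat the first consonant+vowel as a prefix; stems ending in -w add -ar.
So rumimdog → ruurmimdog.

ruurmimdog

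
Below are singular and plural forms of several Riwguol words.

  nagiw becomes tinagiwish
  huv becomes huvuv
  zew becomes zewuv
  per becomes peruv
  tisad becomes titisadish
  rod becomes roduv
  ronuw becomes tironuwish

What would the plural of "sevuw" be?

"sevuw" has 2 vowels. The stems with 2 vowels (tisad → titisadish, nagiw → tinagiwish, ronuw → tironuwish) add ti- … -ish around the stem.
The other pattern: stems with 1 vowel add -uv.
So sevuw → tisevuwish.

tisevuwish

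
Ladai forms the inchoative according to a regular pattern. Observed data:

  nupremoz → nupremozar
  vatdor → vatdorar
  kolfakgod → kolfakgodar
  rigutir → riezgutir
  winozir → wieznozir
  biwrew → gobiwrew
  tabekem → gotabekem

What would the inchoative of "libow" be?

libowar

vatdor and rigutir both end in -r yet inflect differently (vatdorar, riezgutir), so the final letter is not what conditions the rule; the last vowel is.
"libow" has last vowel 'o'. The stems whose last vowel is 'o' (nupremoz → nupremozar, vatdor → vatdorar, kolfakgod → kolfakgodar) add -ar.
The other patterns: stems whose last vowel is 'i' insert -ez- after the first vowel; stems whose last vowel is 'e' add the prefix go-.
So libow → libowar.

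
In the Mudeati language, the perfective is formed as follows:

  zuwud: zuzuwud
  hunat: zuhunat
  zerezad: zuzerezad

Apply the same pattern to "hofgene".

Every pair shown (zuwud → zuzuwud, hunat → zuhunat, zerezad → zuzerezad) follows the same rule: add the prefix zu-.
So hofgene → zuhofgene.

zuhofgene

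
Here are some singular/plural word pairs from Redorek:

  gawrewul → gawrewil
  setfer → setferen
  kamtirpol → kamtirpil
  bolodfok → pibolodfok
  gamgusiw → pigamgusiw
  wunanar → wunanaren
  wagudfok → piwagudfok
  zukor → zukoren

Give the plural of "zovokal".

zovokil

zukor and kamtirpol both have last vowel 'o' yet inflect differently (zukoren, kamtirpil), so the last vowel is not what conditions the rule; the final letter is.
"zovokal" ends in -l. The stems ending in -l (gawrewul → gawrewil, kamtirpol → kamtirpil) change the last vowel to 'i'.
The other patterns: stems ending in -r add -en; stems ending in -k or -w add the prefix pi-.
So zovokal → zovokil.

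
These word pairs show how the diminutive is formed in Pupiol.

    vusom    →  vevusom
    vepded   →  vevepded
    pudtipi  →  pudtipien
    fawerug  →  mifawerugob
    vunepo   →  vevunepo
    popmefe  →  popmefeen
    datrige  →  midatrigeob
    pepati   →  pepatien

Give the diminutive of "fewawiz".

mifewawizob

popmefe and datrige both end in -e yet inflect differently (popmefeen, midatrigeob), so the final letter is not what conditions the rule; the first letter is.
"fewawiz" begins with f-. The one such stem in the data (fawerug → mifawerugob) adds mi- … -ob around the stem, so the same rule applies.
The other patterns: stems beginning with p- add -en; stems beginning with v- add the prefix ve-.
So fewawiz → mifewawizob.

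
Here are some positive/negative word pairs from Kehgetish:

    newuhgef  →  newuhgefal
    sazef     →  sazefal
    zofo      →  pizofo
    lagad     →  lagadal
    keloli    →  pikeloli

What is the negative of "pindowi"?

sazef and zofo both have 2 vowels yet inflect differently (sazefal, pizofo), so the number of vowels is not what conditions the rule; whether the stem ends in a vowel or a consonant is.
"pindowi" ends in a vowel. The stems ending in a vowel (zofo → pizofo, keloli → pikeloli) add the prefix pi-.
The other pattern: stems ending in a consonant add -al.
So pindowi → pipindowi.

pipindowi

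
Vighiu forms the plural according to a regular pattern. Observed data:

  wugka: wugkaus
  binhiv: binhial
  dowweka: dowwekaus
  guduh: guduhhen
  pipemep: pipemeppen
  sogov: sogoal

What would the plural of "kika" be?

"kika" ends in -a. The stems ending in -a (dowweka → dowwekaus, wugka → wugkaus) add -us.
The other patterns: stems ending in -v drop the final letter and add -al; stems ending in -h or -p double the final consonant and add -en.
So kika → kikaus.

kikaus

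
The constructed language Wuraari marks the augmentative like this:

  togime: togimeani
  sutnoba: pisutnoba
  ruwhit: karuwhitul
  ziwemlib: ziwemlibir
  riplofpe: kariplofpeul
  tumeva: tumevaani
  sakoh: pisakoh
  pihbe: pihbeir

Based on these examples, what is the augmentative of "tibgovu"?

tibgovuani

riplofpe and pihbe both end in -e yet inflect differently (kariplofpeul, pihbeir), so the final letter is not what conditions the rule; the first letter is.
"tibgovu" begins with t-. The stems beginning with t- (tumeva → tumevaani, togime → togimeani) add -ani.
The other patterns: stems beginning with r- add ka- … -ul around the stem; stems beginning with p- or z- add -ir; stems beginning with s- add the prefix pi-.
So tibgovu → tibgovuani.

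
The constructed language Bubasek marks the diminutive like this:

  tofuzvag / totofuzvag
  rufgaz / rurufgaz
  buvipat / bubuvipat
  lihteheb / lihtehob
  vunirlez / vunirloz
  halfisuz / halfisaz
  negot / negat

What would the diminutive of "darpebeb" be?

darpebob

rufgaz and vunirlez both end in -z yet inflect differently (rurufgaz, vunirloz), so the final letter is not what conditions the rule; the last vowel is.
"darpebeb" has last vowel 'e'. The stems whose last vowel is 'e' (lihteheb → lihtehob, vunirlez → vunirloz) change the last vowel to 'o'.
The other patterns: stems whose last vowel is 'a' repeat the first consonant+vowel as a prefix; stems whose last vowel is 'o' or 'u' change the last vowel to 'a'.
So darpebeb → darpebob.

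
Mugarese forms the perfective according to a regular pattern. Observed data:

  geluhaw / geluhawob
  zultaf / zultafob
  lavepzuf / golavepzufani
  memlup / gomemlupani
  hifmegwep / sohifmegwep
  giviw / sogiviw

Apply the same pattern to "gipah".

zultaf and lavepzuf both end in -f yet inflect differently (zultafob, golavepzufani), so the final letter is not what conditions the rule; the last vowel is.
"gipah" has last vowel 'a'. The stems whose last vowel is 'a' (geluhaw → geluhawob, zultaf → zultafob) add -ob.
So gipah → gipahob.

gipahob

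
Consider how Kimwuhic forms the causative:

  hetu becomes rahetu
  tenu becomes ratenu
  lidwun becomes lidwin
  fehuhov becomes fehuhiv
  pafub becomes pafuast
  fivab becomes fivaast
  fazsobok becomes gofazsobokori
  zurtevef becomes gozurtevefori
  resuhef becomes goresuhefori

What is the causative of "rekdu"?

rarekdu

hetu and lidwun both have last vowel 'u' yet inflect differently (rahetu, lidwin), so the last vowel is not what conditions the rule; the final letter is.
"rekdu" ends in -u. The stems ending in -u (hetu → rahetu, tenu → ratenu) add the prefix ra-.
So rekdu → rarekdu.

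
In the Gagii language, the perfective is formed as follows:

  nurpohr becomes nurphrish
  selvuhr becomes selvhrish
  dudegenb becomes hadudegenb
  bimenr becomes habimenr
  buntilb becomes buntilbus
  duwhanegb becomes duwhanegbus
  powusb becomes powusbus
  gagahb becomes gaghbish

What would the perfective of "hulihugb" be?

"hulihugb" has second-to-last letter 'g'. The one such stem in the data (duwhanegb → duwhanegbus) adds -us, so the same rule applies.
The other patterns: stems whose second-to-last letter is 'h' delete the last vowel and add -ish; stems whose second-to-last letter is 'n' add the prefix ha-.
So hulihugb → hulihugbus.

hulihugbus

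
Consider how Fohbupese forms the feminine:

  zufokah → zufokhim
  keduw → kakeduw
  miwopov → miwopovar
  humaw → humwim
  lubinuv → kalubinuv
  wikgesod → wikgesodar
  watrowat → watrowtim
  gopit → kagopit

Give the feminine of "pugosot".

miwopov and lubinuv both end in -v yet inflect differently (miwopovar, kalubinuv), so the final letter is not what conditions the rule; the last vowel is.
"pugosot" has last vowel 'o'. The stems whose last vowel is 'o' (miwopov → miwopovar, wikgesod → wikgesodar) add -ar.
So pugosot → pugosotar.

pugosotar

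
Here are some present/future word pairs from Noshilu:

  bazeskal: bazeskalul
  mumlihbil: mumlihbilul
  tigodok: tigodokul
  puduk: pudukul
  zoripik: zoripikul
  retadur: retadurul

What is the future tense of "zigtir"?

zigtirul

Every pair shown (bazeskal → bazeskalul, mumlihbil → mumlihbilul, tigodok → tigodokul, …) follows the same rule: add -ul.
So zigtir → zigtirul.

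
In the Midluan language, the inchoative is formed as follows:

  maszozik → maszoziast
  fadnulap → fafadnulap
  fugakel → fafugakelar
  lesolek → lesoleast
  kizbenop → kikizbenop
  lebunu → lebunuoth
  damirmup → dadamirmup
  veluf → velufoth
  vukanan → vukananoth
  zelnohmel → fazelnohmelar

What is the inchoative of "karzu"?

karzuoth

lesolek and fugakel both have last vowel 'e' yet inflect differently (lesoleast, fafugakelar), so the last vowel is not what conditions the rule; the final letter is.
"karzu" ends in -u. The one such stem in the data (lebunu → lebunuoth) adds -oth, so the same rule applies.
So karzu → karzuoth.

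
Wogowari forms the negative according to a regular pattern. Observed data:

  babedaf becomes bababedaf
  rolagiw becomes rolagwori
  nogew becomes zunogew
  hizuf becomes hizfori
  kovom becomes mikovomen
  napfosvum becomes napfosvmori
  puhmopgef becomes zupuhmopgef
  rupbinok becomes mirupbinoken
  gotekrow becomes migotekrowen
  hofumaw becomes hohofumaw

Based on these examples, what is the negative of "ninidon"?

mininidonen

rolagiw and hofumaw both end in -w yet inflect differently (rolagwori, hohofumaw), so the final letter is not what conditions the rule; the last vowel is.
"ninidon" has last vowel 'o'. The stems whose last vowel is 'o' (kovom → mikovomen, rupbinok → mirupbinoken, gotekrow → migotekrowen) add mi- … -en around the stem.
So ninidon → mininidonen.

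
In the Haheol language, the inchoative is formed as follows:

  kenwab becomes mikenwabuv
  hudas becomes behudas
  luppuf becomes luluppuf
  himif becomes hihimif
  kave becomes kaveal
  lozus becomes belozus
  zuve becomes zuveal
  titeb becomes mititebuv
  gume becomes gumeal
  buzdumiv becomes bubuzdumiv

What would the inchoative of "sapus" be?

besapus

gume and titeb both have last vowel 'e' yet inflect differently (gumeal, mititebuv), so the last vowel is not what conditions the rule; the final letter is.
"sapus" ends in -s. The stems ending in -s (hudas → behudas, lozus → belozus) add the prefix be-.
The other patterns: stems ending in -e add -al; stems ending in -b add mi- … -uv around the stem; stems ending in -f or -v repeat the first consonant+vowel as a prefix.
So sapus → besapus.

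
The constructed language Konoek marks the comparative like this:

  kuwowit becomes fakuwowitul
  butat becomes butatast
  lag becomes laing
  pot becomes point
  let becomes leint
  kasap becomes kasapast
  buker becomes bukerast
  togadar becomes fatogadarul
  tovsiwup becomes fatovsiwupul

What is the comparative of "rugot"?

rugotast

"rugot" has 2 vowels. The stems with 2 vowels (kasap → kasapast, butat → butatast, buker → bukerast) add -ast.
The other patterns: stems with 1 vowel insert -in- after the first vowel; stems with 3 vowels add fa- … -ul around the stem.
So rugot → rugotast.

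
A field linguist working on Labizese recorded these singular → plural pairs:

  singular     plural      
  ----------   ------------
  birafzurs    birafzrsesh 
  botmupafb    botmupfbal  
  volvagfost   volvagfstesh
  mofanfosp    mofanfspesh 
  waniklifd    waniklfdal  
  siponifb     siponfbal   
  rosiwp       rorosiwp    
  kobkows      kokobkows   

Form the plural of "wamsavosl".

kobkows and birafzurs both end in -s yet inflect differently (kokobkows, birafzrsesh), so the final letter is not what conditions the rule; the second-to-last letter is.
"wamsavosl" has second-to-last letter 's'. The stems whose second-to-last letter is 's' (volvagfost → volvagfstesh, mofanfosp → mofanfspesh) delete the last vowel and add -esh.
The other patterns: stems whose second-to-last letter is 'w' repeat the first consonant+vowel as a prefix; stems whose second-to-last letter is 'f' delete the last vowel and add -al.
So wamsavosl → wamsavslesh.

wamsavslesh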